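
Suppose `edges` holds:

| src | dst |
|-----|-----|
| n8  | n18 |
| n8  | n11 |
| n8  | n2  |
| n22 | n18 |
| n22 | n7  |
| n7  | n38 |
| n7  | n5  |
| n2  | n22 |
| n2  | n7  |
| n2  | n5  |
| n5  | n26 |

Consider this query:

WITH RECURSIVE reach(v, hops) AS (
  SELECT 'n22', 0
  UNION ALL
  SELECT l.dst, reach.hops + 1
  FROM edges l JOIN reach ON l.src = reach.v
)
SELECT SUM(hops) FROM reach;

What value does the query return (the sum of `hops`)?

Base: (n22, hops=0).
Iteration 1: edges from {n22} -> (n18, hops=1), (n7, hops=1).
Iteration 2: edges from {n18,n7} -> (n38, hops=2), (n5, hops=2).
Iteration 3: edges from {n38,n5} -> (n26, hops=3).
Iteration 4: no outgoing edges from {n26}; recursion stops.
SUM(hops) = 0 + 1 + 1 + 2 + 2 + 3 = 9.

9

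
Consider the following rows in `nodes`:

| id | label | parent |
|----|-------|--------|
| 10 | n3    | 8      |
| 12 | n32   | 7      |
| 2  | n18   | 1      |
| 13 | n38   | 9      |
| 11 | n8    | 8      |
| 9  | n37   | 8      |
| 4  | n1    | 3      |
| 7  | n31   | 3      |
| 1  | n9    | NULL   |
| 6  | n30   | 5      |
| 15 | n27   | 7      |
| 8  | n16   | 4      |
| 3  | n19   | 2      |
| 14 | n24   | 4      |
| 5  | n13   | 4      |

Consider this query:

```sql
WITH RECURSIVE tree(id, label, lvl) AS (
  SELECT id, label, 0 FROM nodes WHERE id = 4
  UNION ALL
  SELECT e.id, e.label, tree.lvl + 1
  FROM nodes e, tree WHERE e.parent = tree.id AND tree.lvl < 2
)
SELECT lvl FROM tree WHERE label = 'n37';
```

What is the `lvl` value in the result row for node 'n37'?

2

Base: id=4 (n1) at lvl 0.
Iteration 1: rows with parent in {4} -> n13 (id 5, lvl 1), n16 (id 8, lvl 1), n24 (id 14, lvl 1).
Iteration 2: rows with parent in {5,8,14} -> n30 (id 6, lvl 2), n37 (id 9, lvl 2), n3 (id 10, lvl 2), n8 (id 11, lvl 2).
Iteration 3: lvl < 2 fails for all current rows; recursion stops.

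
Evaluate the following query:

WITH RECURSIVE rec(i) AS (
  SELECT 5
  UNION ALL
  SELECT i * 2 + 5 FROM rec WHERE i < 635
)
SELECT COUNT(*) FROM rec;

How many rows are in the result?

Base: i=5.
Iteration 1: 5 < 635 holds -> i = 5 * 2 + 5 = 15.
Iteration 2: 15 < 635 holds -> i = 15 * 2 + 5 = 35.
Iteration 3: 35 < 635 holds -> i = 35 * 2 + 5 = 75.
Iteration 4: 75 < 635 holds -> i = 75 * 2 + 5 = 155.
Iteration 5: 155 < 635 holds -> i = 155 * 2 + 5 = 315.
Iteration 6: 315 < 635 holds -> i = 315 * 2 + 5 = 635.
Iteration 7: 635 < 635 fails; recursion stops.
Total rows emitted: 7.

7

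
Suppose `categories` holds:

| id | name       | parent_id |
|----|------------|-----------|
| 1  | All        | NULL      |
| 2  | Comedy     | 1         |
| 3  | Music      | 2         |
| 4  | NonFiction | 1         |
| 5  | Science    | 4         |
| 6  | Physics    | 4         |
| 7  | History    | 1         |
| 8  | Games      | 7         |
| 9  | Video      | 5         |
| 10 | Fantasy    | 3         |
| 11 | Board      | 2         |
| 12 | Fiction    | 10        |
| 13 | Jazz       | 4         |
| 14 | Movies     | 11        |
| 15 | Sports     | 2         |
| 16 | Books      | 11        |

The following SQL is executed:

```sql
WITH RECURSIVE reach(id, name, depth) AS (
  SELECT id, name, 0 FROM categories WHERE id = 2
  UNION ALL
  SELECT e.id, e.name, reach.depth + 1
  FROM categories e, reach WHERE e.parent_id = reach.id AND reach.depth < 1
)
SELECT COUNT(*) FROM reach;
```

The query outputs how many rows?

4

Base: id=2 (Comedy) at depth 0.
Iteration 1: rows with parent_id in {2} -> Music (id 3, depth 1), Board (id 11, depth 1), Sports (id 15, depth 1).
Iteration 2: depth < 1 fails for all current rows; recursion stops.
Total rows emitted: 4.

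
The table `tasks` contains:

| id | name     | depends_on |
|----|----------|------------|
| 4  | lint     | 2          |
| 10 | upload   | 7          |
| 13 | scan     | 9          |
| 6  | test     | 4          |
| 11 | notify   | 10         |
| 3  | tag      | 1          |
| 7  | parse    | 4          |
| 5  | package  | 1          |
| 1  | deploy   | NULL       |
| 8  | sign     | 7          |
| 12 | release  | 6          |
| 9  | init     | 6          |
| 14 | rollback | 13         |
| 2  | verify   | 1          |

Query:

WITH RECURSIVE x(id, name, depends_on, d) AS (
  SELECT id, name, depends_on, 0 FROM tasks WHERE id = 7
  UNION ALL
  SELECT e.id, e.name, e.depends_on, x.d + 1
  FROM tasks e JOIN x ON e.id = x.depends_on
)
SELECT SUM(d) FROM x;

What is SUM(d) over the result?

6

Base: id=7 (parse), depends_on=4, d 0.
Iteration 1: join on id=4 -> lint (id 4, depends_on=2, d 1).
Iteration 2: join on id=2 -> verify (id 2, depends_on=1, d 2).
Iteration 3: join on id=1 -> deploy (id 1, depends_on=NULL, d 3).
Iteration 4: depends_on is NULL; no match; recursion stops.
SUM(d) = 0 + 1 + 2 + 3 = 6.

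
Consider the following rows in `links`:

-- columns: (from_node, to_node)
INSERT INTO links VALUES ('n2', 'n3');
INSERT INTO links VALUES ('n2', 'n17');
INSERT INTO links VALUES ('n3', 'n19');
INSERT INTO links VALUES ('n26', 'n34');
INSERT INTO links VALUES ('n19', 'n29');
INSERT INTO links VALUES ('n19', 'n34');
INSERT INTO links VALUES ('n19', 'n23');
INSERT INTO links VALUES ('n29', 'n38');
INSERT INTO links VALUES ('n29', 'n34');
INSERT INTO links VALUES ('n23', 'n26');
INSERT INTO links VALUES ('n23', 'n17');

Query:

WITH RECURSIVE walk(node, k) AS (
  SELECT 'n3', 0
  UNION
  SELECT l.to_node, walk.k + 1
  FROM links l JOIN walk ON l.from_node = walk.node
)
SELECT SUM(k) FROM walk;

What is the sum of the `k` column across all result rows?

Base: (n3, k=0).
Iteration 1: edges from {n3} -> (n19, k=1).
Iteration 2: edges from {n19} -> (n23, k=2), (n29, k=2), (n34, k=2).
Iteration 3: edges from {n23,n29,n34} -> (n17, k=3), (n26, k=3), (n34, k=3), (n38, k=3).
Iteration 4: edges from {n17,n26,n34,n38} -> (n34, k=4).
Iteration 5: no outgoing edges from {n34}; recursion stops.
SUM(k) = 0 + 1 + 2 + 2 + 2 + 3 + 3 + 3 + 3 + 4 = 23.

23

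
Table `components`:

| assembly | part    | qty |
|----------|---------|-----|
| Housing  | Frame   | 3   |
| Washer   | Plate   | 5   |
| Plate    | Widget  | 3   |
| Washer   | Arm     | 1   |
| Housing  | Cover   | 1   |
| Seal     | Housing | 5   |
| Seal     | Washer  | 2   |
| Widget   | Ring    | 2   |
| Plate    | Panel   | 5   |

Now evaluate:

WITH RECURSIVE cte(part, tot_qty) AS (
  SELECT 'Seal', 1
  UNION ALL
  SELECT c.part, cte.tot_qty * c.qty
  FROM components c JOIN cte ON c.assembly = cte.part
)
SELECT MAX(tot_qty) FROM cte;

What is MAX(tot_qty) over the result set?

60

Base: (Seal, tot_qty=1).
Iteration 1: components of {Seal} -> Housing = 1*5 = 5, Washer = 1*2 = 2.
Iteration 2: components of {Housing,Washer} -> Arm = 2*1 = 2, Cover = 5*1 = 5, Frame = 5*3 = 15, Plate = 2*5 = 10.
Iteration 3: components of {Arm,Cover,Frame,Plate} -> Panel = 10*5 = 50, Widget = 10*3 = 30.
Iteration 4: components of {Panel,Widget} -> Ring = 30*2 = 60.
Iteration 5: no further components; recursion stops.
tot_qty values: 1, 2, 5, 10, 2, 15, 5, 30, 50, 60; the maximum is 60.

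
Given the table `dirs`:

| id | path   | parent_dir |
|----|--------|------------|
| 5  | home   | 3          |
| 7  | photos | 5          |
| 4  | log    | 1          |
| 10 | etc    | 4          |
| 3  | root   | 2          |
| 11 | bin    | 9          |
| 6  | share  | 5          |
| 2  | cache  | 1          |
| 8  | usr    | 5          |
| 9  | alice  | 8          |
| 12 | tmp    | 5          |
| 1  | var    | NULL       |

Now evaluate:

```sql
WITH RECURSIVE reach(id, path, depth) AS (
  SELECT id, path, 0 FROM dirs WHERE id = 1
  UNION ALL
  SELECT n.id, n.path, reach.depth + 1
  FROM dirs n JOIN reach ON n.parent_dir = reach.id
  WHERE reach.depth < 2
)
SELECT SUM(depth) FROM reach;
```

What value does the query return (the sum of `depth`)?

6

Base: id=1 (var) at depth 0.
Iteration 1: rows with parent_dir in {1} -> cache (id 2, depth 1), log (id 4, depth 1).
Iteration 2: rows with parent_dir in {2,4} -> root (id 3, depth 2), etc (id 10, depth 2).
Iteration 3: depth < 2 fails for all current rows; recursion stops.
SUM(depth) = 0 + 1 + 1 + 2 + 2 = 6.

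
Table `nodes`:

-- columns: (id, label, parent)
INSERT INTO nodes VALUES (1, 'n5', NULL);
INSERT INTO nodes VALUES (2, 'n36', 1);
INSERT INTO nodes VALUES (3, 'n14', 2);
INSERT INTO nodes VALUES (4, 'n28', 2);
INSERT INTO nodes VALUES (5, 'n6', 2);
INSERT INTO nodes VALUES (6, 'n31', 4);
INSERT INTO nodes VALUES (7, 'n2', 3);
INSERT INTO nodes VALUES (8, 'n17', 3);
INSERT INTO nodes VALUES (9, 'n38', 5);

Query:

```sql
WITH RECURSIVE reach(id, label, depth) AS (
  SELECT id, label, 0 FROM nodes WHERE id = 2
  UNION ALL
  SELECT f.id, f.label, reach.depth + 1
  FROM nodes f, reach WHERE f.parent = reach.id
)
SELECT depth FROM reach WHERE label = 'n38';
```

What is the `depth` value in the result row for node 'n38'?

2

Base: id=2 (n36) at depth 0.
Iteration 1: rows with parent in {2} -> n14 (id 3, depth 1), n28 (id 4, depth 1), n6 (id 5, depth 1).
Iteration 2: rows with parent in {3,4,5} -> n31 (id 6, depth 2), n2 (id 7, depth 2), n17 (id 8, depth 2), n38 (id 9, depth 2).
Iteration 3: no rows with parent in {6,7,8,9}; recursion stops.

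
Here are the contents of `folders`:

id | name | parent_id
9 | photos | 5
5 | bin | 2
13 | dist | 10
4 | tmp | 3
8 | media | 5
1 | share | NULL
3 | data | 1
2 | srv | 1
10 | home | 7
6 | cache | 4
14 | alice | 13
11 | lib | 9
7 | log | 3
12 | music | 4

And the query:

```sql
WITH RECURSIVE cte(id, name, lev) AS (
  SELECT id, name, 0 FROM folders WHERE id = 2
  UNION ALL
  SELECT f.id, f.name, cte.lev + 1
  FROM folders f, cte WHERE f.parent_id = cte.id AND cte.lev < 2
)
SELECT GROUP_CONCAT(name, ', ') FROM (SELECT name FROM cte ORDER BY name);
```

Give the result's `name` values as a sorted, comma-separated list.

bin, media, photos, srv

Base: id=2 (srv) at lev 0.
Iteration 1: rows with parent_id in {2} -> bin (id 5, lev 1).
Iteration 2: rows with parent_id in {5} -> media (id 8, lev 2), photos (id 9, lev 2).
Iteration 3: lev < 2 fails for all current rows; recursion stops.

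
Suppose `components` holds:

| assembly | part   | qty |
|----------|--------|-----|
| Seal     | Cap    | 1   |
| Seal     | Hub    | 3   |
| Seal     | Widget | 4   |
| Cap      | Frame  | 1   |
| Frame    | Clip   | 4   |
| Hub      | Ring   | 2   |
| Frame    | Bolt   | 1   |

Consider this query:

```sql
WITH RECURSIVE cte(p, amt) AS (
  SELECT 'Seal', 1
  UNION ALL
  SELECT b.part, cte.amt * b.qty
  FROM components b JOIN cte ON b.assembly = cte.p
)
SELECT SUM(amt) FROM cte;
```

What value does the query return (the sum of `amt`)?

Base: (Seal, amt=1).
Iteration 1: components of {Seal} -> Cap = 1*1 = 1, Hub = 1*3 = 3, Widget = 1*4 = 4.
Iteration 2: components of {Cap,Hub,Widget} -> Frame = 1*1 = 1, Ring = 3*2 = 6.
Iteration 3: components of {Frame,Ring} -> Bolt = 1*1 = 1, Clip = 1*4 = 4.
Iteration 4: no further components; recursion stops.
SUM(amt) = 1 + 1 + 3 + 4 + 1 + 6 + 4 + 1 = 21.

21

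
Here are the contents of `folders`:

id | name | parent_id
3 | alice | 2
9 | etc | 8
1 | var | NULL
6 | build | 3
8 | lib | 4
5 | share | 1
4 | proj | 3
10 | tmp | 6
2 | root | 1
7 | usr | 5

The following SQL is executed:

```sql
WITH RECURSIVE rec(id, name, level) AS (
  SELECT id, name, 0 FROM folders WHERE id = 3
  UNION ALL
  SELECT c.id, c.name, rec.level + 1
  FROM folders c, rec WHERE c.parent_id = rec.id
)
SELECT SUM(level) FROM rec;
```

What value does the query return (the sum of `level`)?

Base: id=3 (alice) at level 0.
Iteration 1: rows with parent_id in {3} -> proj (id 4, level 1), build (id 6, level 1).
Iteration 2: rows with parent_id in {4,6} -> lib (id 8, level 2), tmp (id 10, level 2).
Iteration 3: rows with parent_id in {8,10} -> etc (id 9, level 3).
Iteration 4: no rows with parent_id in {9}; recursion stops.
SUM(level) = 0 + 1 + 1 + 2 + 2 + 3 = 9.

9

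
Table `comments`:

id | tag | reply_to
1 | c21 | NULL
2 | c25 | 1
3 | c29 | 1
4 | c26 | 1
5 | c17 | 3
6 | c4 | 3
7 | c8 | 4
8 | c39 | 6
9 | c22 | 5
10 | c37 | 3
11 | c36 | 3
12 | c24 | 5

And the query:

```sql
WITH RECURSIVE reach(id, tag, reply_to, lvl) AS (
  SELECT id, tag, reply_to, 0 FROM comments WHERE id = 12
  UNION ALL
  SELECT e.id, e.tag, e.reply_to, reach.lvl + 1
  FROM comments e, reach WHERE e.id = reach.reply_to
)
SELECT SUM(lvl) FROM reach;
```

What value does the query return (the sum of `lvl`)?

Base: id=12 (c24), reply_to=5, lvl 0.
Iteration 1: join on id=5 -> c17 (id 5, reply_to=3, lvl 1).
Iteration 2: join on id=3 -> c29 (id 3, reply_to=1, lvl 2).
Iteration 3: join on id=1 -> c21 (id 1, reply_to=NULL, lvl 3).
Iteration 4: reply_to is NULL; no match; recursion stops.
SUM(lvl) = 0 + 1 + 2 + 3 = 6.

6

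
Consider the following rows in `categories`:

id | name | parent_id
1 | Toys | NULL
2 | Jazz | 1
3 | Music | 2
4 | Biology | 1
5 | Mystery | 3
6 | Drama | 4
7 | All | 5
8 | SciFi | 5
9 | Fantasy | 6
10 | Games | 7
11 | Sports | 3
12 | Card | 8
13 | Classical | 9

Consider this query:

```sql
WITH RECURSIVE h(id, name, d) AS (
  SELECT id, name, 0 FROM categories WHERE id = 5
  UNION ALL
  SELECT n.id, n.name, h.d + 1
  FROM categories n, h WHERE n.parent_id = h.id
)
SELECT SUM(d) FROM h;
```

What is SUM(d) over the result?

Base: id=5 (Mystery) at d 0.
Iteration 1: rows with parent_id in {5} -> All (id 7, d 1), SciFi (id 8, d 1).
Iteration 2: rows with parent_id in {7,8} -> Games (id 10, d 2), Card (id 12, d 2).
Iteration 3: no rows with parent_id in {10,12}; recursion stops.
SUM(d) = 0 + 1 + 1 + 2 + 2 = 6.

6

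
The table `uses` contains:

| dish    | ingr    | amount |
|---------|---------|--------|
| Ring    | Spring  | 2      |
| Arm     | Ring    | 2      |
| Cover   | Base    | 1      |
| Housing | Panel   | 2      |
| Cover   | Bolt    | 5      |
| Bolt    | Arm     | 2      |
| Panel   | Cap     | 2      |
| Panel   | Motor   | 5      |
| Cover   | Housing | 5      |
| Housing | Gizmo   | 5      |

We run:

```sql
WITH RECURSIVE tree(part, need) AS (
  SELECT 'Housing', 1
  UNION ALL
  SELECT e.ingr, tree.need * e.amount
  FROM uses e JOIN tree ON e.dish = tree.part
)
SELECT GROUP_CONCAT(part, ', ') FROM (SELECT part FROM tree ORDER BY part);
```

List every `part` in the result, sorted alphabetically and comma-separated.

Base: (Housing, need=1).
Iteration 1: components of {Housing} -> Gizmo = 1*5 = 5, Panel = 1*2 = 2.
Iteration 2: components of {Gizmo,Panel} -> Cap = 2*2 = 4, Motor = 2*5 = 10.
Iteration 3: no further components; recursion stops.

Cap, Gizmo, Housing, Motor, Panel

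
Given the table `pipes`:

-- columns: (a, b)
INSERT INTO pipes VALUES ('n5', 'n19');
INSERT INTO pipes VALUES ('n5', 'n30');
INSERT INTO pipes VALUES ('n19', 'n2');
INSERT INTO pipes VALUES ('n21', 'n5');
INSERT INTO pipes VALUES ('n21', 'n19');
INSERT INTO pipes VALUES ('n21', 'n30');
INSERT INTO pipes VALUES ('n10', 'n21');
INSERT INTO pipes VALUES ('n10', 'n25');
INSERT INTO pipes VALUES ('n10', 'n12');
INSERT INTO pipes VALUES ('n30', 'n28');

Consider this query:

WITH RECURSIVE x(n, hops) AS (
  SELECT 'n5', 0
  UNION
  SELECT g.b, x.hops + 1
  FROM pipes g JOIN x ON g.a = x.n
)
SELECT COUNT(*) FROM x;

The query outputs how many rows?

Base: (n5, hops=0).
Iteration 1: edges from {n5} -> (n19, hops=1), (n30, hops=1).
Iteration 2: edges from {n19,n30} -> (n2, hops=2), (n28, hops=2).
Iteration 3: no outgoing edges from {n2,n28}; recursion stops.
Total rows emitted: 5.

5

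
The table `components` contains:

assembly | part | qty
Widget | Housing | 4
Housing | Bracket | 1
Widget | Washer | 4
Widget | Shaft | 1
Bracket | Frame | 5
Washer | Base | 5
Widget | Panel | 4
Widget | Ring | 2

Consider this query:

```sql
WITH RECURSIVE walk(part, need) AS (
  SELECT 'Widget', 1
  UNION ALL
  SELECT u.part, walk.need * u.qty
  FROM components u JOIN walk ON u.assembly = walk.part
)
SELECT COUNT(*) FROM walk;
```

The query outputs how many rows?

Base: (Widget, need=1).
Iteration 1: components of {Widget} -> Housing = 1*4 = 4, Panel = 1*4 = 4, Ring = 1*2 = 2, Shaft = 1*1 = 1, Washer = 1*4 = 4.
Iteration 2: components of {Housing,Panel,Ring,Shaft,Washer} -> Base = 4*5 = 20, Bracket = 4*1 = 4.
Iteration 3: components of {Base,Bracket} -> Frame = 4*5 = 20.
Iteration 4: no further components; recursion stops.
Total rows emitted: 9.

9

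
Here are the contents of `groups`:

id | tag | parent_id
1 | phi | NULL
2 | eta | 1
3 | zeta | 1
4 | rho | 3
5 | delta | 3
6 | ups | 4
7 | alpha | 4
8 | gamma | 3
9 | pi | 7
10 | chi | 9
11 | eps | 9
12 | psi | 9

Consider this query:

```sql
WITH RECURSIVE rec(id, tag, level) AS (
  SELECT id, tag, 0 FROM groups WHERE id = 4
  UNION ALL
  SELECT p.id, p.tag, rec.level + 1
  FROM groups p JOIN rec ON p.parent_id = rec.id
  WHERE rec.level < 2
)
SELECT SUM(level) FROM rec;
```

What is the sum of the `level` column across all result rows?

Base: id=4 (rho) at level 0.
Iteration 1: rows with parent_id in {4} -> ups (id 6, level 1), alpha (id 7, level 1).
Iteration 2: rows with parent_id in {6,7} -> pi (id 9, level 2).
Iteration 3: level < 2 fails for all current rows; recursion stops.
SUM(level) = 0 + 1 + 1 + 2 = 4.

4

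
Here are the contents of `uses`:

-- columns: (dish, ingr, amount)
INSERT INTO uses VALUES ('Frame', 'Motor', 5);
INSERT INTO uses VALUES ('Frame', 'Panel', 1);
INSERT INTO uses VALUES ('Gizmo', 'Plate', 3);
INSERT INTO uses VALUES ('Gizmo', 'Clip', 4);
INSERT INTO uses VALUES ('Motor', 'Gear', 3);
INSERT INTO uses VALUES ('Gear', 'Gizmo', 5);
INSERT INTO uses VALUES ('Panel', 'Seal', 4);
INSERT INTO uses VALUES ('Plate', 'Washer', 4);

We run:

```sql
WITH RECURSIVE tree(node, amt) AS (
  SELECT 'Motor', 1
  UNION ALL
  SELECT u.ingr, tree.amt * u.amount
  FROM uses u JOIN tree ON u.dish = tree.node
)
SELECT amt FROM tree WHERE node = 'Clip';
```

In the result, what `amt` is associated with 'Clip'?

Base: (Motor, amt=1).
Iteration 1: components of {Motor} -> Gear = 1*3 = 3.
Iteration 2: components of {Gear} -> Gizmo = 3*5 = 15.
Iteration 3: components of {Gizmo} -> Clip = 15*4 = 60, Plate = 15*3 = 45.
Iteration 4: components of {Clip,Plate} -> Washer = 45*4 = 180.
Iteration 5: no further components; recursion stops.

60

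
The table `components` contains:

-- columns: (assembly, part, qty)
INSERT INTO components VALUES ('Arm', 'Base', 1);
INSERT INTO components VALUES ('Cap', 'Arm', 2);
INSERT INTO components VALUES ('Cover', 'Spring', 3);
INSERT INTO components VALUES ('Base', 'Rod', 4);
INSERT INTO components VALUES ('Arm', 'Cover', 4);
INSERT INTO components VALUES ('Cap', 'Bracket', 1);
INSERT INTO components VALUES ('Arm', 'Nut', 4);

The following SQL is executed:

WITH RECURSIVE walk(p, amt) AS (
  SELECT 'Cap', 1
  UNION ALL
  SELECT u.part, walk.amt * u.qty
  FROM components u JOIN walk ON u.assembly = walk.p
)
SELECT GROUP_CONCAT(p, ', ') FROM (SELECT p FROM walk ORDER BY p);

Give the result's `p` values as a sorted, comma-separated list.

Base: (Cap, amt=1).
Iteration 1: components of {Cap} -> Arm = 1*2 = 2, Bracket = 1*1 = 1.
Iteration 2: components of {Arm,Bracket} -> Base = 2*1 = 2, Cover = 2*4 = 8, Nut = 2*4 = 8.
Iteration 3: components of {Base,Cover,Nut} -> Rod = 2*4 = 8, Spring = 8*3 = 24.
Iteration 4: no further components; recursion stops.

Arm, Base, Bracket, Cap, Cover, Nut, Rod, Spring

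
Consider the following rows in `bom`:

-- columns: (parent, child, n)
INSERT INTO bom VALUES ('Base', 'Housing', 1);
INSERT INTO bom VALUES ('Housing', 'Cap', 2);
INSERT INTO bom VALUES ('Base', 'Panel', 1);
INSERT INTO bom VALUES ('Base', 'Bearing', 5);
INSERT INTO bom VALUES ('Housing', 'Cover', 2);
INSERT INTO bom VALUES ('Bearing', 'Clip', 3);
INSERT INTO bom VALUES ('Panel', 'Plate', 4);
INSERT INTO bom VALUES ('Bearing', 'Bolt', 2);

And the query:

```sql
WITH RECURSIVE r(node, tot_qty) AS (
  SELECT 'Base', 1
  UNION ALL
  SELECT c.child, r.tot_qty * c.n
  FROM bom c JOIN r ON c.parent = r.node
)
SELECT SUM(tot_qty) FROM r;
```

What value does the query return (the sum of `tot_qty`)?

41

Base: (Base, tot_qty=1).
Iteration 1: components of {Base} -> Bearing = 1*5 = 5, Housing = 1*1 = 1, Panel = 1*1 = 1.
Iteration 2: components of {Bearing,Housing,Panel} -> Bolt = 5*2 = 10, Cap = 1*2 = 2, Clip = 5*3 = 15, Cover = 1*2 = 2, Plate = 1*4 = 4.
Iteration 3: no further components; recursion stops.
SUM(tot_qty) = 1 + 1 + 1 + 5 + 2 + 2 + 4 + 15 + 10 = 41.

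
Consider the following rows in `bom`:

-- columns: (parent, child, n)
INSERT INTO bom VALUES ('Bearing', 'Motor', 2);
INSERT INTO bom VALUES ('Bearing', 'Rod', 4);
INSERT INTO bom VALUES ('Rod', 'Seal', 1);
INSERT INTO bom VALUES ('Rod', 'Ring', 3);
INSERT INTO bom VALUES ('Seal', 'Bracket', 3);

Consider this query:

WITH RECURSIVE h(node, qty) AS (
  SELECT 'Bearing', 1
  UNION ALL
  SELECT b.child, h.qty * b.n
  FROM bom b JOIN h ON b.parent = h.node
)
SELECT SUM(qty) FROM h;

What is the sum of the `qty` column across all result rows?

35

Base: (Bearing, qty=1).
Iteration 1: components of {Bearing} -> Motor = 1*2 = 2, Rod = 1*4 = 4.
Iteration 2: components of {Motor,Rod} -> Ring = 4*3 = 12, Seal = 4*1 = 4.
Iteration 3: components of {Ring,Seal} -> Bracket = 4*3 = 12.
Iteration 4: no further components; recursion stops.
SUM(qty) = 1 + 2 + 4 + 4 + 12 + 12 = 35.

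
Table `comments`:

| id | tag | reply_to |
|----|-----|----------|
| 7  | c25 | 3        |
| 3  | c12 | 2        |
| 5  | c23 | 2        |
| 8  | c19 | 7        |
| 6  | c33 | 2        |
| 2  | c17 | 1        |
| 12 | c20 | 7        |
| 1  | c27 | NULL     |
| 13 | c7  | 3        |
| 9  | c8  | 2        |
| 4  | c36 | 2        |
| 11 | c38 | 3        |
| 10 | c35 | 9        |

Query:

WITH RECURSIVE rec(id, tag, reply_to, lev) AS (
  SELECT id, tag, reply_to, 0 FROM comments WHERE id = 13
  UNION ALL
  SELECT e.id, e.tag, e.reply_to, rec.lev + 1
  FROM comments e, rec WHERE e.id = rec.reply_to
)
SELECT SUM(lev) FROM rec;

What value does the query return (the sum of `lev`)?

Base: id=13 (c7), reply_to=3, lev 0.
Iteration 1: join on id=3 -> c12 (id 3, reply_to=2, lev 1).
Iteration 2: join on id=2 -> c17 (id 2, reply_to=1, lev 2).
Iteration 3: join on id=1 -> c27 (id 1, reply_to=NULL, lev 3).
Iteration 4: reply_to is NULL; no match; recursion stops.
SUM(lev) = 0 + 1 + 2 + 3 = 6.

6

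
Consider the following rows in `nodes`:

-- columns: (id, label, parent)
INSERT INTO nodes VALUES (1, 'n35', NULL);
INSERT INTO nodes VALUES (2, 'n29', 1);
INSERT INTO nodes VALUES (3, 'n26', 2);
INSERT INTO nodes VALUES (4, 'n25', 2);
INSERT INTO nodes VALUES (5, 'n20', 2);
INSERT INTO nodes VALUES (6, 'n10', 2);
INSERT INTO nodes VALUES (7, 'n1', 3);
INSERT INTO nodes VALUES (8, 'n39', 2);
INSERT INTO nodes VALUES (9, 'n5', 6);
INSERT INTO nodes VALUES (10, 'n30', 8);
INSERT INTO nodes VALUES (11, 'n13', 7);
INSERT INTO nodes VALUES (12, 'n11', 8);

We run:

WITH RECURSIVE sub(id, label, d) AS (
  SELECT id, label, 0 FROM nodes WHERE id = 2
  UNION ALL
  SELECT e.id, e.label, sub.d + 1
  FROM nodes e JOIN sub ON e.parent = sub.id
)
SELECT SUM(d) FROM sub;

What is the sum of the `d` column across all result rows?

16

Base: id=2 (n29) at d 0.
Iteration 1: rows with parent in {2} -> n26 (id 3, d 1), n25 (id 4, d 1), n20 (id 5, d 1), n10 (id 6, d 1), n39 (id 8, d 1).
Iteration 2: rows with parent in {3,4,5,6,8} -> n1 (id 7, d 2), n5 (id 9, d 2), n30 (id 10, d 2), n11 (id 12, d 2).
Iteration 3: rows with parent in {7,9,10,12} -> n13 (id 11, d 3).
Iteration 4: no rows with parent in {11}; recursion stops.
SUM(d) = 0 + 1 + 1 + 1 + 1 + 1 + 2 + 2 + 2 + 2 + 3 = 16.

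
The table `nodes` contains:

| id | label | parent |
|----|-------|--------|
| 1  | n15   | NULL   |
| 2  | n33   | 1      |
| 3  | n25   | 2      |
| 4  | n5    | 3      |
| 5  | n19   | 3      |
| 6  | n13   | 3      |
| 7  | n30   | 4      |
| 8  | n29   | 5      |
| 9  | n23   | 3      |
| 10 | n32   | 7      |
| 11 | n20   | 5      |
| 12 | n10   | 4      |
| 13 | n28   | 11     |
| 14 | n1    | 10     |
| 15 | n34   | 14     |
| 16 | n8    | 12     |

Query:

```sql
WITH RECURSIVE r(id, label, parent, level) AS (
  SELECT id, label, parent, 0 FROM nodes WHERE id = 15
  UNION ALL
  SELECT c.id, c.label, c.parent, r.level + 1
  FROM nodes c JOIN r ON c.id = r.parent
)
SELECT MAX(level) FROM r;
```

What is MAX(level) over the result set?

7

Base: id=15 (n34), parent=14, level 0.
Iteration 1: join on id=14 -> n1 (id 14, parent=10, level 1).
Iteration 2: join on id=10 -> n32 (id 10, parent=7, level 2).
Iteration 3: join on id=7 -> n30 (id 7, parent=4, level 3).
Iteration 4: join on id=4 -> n5 (id 4, parent=3, level 4).
Iteration 5: join on id=3 -> n25 (id 3, parent=2, level 5).
Iteration 6: join on id=2 -> n33 (id 2, parent=1, level 6).
Iteration 7: join on id=1 -> n15 (id 1, parent=NULL, level 7).
Iteration 8: parent is NULL; no match; recursion stops.
level values: 0, 1, 2, 3, 4, 5, 6, 7; the maximum is 7.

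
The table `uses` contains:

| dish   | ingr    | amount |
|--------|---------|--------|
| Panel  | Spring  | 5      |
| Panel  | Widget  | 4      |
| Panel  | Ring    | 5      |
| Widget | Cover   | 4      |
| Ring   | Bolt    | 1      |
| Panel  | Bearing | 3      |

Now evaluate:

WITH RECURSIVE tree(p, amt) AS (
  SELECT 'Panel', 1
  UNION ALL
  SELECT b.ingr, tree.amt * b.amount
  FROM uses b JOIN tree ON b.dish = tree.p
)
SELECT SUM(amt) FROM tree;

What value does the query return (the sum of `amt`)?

39

Base: (Panel, amt=1).
Iteration 1: components of {Panel} -> Bearing = 1*3 = 3, Ring = 1*5 = 5, Spring = 1*5 = 5, Widget = 1*4 = 4.
Iteration 2: components of {Bearing,Ring,Spring,Widget} -> Bolt = 5*1 = 5, Cover = 4*4 = 16.
Iteration 3: no further components; recursion stops.
SUM(amt) = 1 + 5 + 4 + 3 + 5 + 16 + 5 = 39.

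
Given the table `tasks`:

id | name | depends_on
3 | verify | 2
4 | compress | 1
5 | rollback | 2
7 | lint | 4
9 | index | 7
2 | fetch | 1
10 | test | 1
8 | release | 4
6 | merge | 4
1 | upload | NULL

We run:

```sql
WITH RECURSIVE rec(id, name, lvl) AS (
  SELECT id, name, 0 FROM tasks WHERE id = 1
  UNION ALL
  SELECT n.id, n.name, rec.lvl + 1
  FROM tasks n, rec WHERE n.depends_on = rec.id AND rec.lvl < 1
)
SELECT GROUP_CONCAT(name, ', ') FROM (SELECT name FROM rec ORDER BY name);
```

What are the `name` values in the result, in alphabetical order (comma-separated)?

Base: id=1 (upload) at lvl 0.
Iteration 1: rows with depends_on in {1} -> fetch (id 2, lvl 1), compress (id 4, lvl 1), test (id 10, lvl 1).
Iteration 2: lvl < 1 fails for all current rows; recursion stops.

compress, fetch, test, upload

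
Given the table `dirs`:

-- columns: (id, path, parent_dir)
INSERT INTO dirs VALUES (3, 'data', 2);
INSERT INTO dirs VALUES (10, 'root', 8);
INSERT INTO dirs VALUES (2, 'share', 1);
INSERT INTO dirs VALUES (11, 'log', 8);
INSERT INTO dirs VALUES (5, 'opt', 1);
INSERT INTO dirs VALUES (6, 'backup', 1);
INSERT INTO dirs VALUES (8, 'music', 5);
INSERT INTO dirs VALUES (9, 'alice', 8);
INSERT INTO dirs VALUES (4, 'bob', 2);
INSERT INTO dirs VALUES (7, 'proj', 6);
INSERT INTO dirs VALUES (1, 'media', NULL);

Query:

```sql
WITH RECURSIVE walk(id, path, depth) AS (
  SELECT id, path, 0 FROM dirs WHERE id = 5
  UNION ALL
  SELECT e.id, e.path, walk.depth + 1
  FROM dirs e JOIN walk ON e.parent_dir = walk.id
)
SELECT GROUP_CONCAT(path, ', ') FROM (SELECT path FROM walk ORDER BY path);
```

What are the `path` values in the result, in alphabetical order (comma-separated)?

Base: id=5 (opt) at depth 0.
Iteration 1: rows with parent_dir in {5} -> music (id 8, depth 1).
Iteration 2: rows with parent_dir in {8} -> alice (id 9, depth 2), root (id 10, depth 2), log (id 11, depth 2).
Iteration 3: no rows with parent_dir in {9,10,11}; recursion stops.

alice, log, music, opt, root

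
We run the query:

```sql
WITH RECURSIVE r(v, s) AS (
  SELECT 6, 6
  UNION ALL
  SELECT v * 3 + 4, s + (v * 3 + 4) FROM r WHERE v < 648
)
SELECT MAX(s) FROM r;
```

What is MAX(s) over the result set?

Base: v=6, s=6.
Iteration 1: 6 < 648 holds -> v = 6 * 3 + 4 = 22, s = 6 + 22 = 28.
Iteration 2: 22 < 648 holds -> v = 22 * 3 + 4 = 70, s = 28 + 70 = 98.
Iteration 3: 70 < 648 holds -> v = 70 * 3 + 4 = 214, s = 98 + 214 = 312.
Iteration 4: 214 < 648 holds -> v = 214 * 3 + 4 = 646, s = 312 + 646 = 958.
Iteration 5: 646 < 648 holds -> v = 646 * 3 + 4 = 1942, s = 958 + 1942 = 2900.
Iteration 6: 1942 < 648 fails; recursion stops.
s values: 6, 28, 98, 312, 958, 2900; the maximum is 2900.

2900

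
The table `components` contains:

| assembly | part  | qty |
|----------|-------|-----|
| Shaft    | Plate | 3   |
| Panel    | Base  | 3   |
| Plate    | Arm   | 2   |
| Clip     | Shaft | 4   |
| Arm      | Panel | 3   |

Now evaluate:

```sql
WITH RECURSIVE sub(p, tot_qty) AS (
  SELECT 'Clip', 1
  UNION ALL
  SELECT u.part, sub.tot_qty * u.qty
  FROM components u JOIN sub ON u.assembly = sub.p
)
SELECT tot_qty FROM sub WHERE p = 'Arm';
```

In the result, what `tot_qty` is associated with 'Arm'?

Base: (Clip, tot_qty=1).
Iteration 1: components of {Clip} -> Shaft = 1*4 = 4.
Iteration 2: components of {Shaft} -> Plate = 4*3 = 12.
Iteration 3: components of {Plate} -> Arm = 12*2 = 24.
Iteration 4: components of {Arm} -> Panel = 24*3 = 72.
Iteration 5: components of {Panel} -> Base = 72*3 = 216.
Iteration 6: no further components; recursion stops.

24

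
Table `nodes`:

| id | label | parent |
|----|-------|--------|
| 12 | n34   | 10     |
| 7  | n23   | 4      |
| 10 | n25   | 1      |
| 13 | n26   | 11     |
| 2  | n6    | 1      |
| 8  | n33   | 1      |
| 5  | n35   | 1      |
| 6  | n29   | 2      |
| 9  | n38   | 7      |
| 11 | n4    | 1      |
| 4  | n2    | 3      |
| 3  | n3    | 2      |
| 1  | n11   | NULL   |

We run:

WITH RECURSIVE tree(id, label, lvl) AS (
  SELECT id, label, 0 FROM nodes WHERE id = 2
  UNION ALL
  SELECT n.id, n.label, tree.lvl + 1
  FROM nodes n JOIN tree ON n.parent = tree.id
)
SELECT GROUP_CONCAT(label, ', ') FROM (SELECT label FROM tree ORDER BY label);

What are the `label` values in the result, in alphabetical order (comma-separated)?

n2, n23, n29, n3, n38, n6

Base: id=2 (n6) at lvl 0.
Iteration 1: rows with parent in {2} -> n3 (id 3, lvl 1), n29 (id 6, lvl 1).
Iteration 2: rows with parent in {3,6} -> n2 (id 4, lvl 2).
Iteration 3: rows with parent in {4} -> n23 (id 7, lvl 3).
Iteration 4: rows with parent in {7} -> n38 (id 9, lvl 4).
Iteration 5: no rows with parent in {9}; recursion stops.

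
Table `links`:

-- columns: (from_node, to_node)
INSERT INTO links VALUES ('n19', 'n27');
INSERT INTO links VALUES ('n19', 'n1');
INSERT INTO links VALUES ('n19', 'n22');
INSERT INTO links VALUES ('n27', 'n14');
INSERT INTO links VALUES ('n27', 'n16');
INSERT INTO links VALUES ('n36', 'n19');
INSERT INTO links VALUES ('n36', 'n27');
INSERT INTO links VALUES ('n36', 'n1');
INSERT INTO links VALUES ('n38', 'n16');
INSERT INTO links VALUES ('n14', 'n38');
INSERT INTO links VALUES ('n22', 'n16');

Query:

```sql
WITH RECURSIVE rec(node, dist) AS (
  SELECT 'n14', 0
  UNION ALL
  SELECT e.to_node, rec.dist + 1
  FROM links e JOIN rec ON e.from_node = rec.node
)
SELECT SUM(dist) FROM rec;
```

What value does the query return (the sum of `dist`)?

3

Base: (n14, dist=0).
Iteration 1: edges from {n14} -> (n38, dist=1).
Iteration 2: edges from {n38} -> (n16, dist=2).
Iteration 3: no outgoing edges from {n16}; recursion stops.
SUM(dist) = 0 + 1 + 2 = 3.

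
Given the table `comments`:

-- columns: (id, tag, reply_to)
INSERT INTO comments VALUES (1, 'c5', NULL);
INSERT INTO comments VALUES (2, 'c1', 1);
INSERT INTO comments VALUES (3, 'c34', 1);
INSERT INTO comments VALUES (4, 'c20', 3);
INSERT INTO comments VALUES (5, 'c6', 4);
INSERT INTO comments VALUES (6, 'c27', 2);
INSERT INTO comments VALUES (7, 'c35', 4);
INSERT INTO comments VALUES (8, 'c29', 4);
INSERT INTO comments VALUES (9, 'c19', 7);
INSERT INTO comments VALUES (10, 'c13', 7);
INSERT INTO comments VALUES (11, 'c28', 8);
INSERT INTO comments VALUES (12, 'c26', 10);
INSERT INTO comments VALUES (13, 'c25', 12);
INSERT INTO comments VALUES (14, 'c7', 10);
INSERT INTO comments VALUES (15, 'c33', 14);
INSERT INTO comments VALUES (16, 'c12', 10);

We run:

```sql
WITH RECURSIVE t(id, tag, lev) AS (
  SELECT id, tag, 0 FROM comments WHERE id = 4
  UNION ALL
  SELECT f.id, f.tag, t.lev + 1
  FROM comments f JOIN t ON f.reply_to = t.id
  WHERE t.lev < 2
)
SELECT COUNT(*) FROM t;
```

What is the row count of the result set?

Base: id=4 (c20) at lev 0.
Iteration 1: rows with reply_to in {4} -> c6 (id 5, lev 1), c35 (id 7, lev 1), c29 (id 8, lev 1).
Iteration 2: rows with reply_to in {5,7,8} -> c19 (id 9, lev 2), c13 (id 10, lev 2), c28 (id 11, lev 2).
Iteration 3: lev < 2 fails for all current rows; recursion stops.
Total rows emitted: 7.

7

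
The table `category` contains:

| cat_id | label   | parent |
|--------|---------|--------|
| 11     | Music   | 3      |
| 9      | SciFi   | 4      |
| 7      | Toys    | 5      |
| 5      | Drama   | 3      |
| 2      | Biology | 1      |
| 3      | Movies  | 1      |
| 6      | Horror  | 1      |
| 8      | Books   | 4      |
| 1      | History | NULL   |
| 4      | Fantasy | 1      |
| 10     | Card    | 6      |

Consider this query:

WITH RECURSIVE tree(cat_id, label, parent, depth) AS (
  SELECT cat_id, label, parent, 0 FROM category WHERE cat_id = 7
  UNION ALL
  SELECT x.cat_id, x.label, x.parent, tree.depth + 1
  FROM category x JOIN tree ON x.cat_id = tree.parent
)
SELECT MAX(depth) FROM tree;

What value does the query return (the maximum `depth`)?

Base: cat_id=7 (Toys), parent=5, depth 0.
Iteration 1: join on cat_id=5 -> Drama (id 5, parent=3, depth 1).
Iteration 2: join on cat_id=3 -> Movies (id 3, parent=1, depth 2).
Iteration 3: join on cat_id=1 -> History (id 1, parent=NULL, depth 3).
Iteration 4: parent is NULL; no match; recursion stops.
depth values: 0, 1, 2, 3; the maximum is 3.

3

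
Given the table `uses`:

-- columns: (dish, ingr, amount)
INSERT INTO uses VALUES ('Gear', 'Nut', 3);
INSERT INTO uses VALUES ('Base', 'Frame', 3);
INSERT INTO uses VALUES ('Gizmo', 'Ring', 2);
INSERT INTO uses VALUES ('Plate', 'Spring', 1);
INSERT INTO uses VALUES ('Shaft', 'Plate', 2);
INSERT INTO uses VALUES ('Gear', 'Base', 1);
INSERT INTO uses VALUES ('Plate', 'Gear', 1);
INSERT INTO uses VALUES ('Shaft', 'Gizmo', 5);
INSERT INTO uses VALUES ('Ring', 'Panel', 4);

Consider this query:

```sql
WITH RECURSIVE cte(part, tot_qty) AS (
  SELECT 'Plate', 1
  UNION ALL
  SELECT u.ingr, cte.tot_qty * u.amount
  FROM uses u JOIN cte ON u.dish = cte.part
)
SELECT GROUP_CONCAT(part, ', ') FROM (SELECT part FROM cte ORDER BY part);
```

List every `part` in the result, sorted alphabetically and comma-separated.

Base: (Plate, tot_qty=1).
Iteration 1: components of {Plate} -> Gear = 1*1 = 1, Spring = 1*1 = 1.
Iteration 2: components of {Gear,Spring} -> Base = 1*1 = 1, Nut = 1*3 = 3.
Iteration 3: components of {Base,Nut} -> Frame = 1*3 = 3.
Iteration 4: no further components; recursion stops.

Base, Frame, Gear, Nut, Plate, Spring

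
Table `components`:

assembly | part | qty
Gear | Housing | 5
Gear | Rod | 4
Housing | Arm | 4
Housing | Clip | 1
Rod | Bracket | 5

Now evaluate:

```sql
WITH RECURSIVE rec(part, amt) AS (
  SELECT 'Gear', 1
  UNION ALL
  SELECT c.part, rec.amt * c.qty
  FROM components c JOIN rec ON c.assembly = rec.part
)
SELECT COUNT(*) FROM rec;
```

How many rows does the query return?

Base: (Gear, amt=1).
Iteration 1: components of {Gear} -> Housing = 1*5 = 5, Rod = 1*4 = 4.
Iteration 2: components of {Housing,Rod} -> Arm = 5*4 = 20, Bracket = 4*5 = 20, Clip = 5*1 = 5.
Iteration 3: no further components; recursion stops.
Total rows emitted: 6.

6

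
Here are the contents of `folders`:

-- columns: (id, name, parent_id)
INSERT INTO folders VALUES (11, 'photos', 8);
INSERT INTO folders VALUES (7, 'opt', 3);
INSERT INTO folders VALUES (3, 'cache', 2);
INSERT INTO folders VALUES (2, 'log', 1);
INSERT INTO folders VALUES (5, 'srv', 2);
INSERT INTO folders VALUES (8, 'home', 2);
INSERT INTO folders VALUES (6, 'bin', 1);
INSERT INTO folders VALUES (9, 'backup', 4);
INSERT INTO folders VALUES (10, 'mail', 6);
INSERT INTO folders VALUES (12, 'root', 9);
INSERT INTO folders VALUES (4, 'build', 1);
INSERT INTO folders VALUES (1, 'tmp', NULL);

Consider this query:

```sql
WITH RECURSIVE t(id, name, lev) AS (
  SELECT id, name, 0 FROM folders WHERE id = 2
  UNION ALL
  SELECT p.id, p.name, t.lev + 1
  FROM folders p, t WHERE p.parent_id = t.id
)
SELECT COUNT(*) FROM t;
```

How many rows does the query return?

6

Base: id=2 (log) at lev 0.
Iteration 1: rows with parent_id in {2} -> cache (id 3, lev 1), srv (id 5, lev 1), home (id 8, lev 1).
Iteration 2: rows with parent_id in {3,5,8} -> opt (id 7, lev 2), photos (id 11, lev 2).
Iteration 3: no rows with parent_id in {7,11}; recursion stops.
Total rows emitted: 6.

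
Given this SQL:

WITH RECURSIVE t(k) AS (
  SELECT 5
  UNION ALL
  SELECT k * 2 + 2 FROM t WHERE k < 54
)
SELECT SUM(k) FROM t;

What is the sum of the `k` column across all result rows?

97

Base: k=5.
Iteration 1: 5 < 54 holds -> k = 5 * 2 + 2 = 12.
Iteration 2: 12 < 54 holds -> k = 12 * 2 + 2 = 26.
Iteration 3: 26 < 54 holds -> k = 26 * 2 + 2 = 54.
Iteration 4: 54 < 54 fails; recursion stops.
SUM(k) = 5 + 12 + 26 + 54 = 97.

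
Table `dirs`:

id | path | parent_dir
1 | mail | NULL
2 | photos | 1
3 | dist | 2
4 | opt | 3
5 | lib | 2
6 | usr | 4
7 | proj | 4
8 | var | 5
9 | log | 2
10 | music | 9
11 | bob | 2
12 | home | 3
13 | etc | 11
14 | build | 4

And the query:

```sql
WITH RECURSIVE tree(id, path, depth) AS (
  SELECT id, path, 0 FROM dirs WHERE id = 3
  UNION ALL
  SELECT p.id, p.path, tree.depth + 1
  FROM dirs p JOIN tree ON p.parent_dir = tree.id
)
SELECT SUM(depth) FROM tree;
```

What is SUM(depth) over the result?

8

Base: id=3 (dist) at depth 0.
Iteration 1: rows with parent_dir in {3} -> opt (id 4, depth 1), home (id 12, depth 1).
Iteration 2: rows with parent_dir in {4,12} -> usr (id 6, depth 2), proj (id 7, depth 2), build (id 14, depth 2).
Iteration 3: no rows with parent_dir in {6,7,14}; recursion stops.
SUM(depth) = 0 + 1 + 1 + 2 + 2 + 2 = 8.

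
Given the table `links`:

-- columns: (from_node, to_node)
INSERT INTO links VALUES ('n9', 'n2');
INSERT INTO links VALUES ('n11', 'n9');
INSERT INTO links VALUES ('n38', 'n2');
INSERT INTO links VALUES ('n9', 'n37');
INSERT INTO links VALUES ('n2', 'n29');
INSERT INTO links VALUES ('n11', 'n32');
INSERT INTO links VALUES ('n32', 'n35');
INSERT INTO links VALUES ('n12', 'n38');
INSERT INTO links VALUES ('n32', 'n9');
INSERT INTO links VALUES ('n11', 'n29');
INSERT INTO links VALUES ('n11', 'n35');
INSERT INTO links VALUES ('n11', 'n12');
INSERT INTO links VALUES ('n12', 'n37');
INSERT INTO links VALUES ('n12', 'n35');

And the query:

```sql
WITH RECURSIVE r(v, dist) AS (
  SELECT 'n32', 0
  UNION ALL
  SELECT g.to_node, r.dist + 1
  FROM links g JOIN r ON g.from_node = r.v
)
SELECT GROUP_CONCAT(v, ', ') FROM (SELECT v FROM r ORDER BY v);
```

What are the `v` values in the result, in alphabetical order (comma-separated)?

n2, n29, n32, n35, n37, n9

Base: (n32, dist=0).
Iteration 1: edges from {n32} -> (n35, dist=1), (n9, dist=1).
Iteration 2: edges from {n35,n9} -> (n2, dist=2), (n37, dist=2).
Iteration 3: edges from {n2,n37} -> (n29, dist=3).
Iteration 4: no outgoing edges from {n29}; recursion stops.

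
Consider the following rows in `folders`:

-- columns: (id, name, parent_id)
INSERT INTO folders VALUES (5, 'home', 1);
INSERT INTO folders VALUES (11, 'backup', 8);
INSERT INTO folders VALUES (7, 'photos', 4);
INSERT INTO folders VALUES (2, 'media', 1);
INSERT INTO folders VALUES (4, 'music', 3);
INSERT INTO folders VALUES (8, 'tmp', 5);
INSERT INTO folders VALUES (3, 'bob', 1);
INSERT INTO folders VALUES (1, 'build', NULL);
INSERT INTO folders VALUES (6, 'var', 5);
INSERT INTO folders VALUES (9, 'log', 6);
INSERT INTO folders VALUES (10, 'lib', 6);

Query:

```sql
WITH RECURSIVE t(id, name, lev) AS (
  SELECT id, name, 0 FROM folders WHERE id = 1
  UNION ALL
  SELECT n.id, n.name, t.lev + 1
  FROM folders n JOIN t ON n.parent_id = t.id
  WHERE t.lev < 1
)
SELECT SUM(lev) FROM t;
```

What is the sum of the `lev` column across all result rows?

Base: id=1 (build) at lev 0.
Iteration 1: rows with parent_id in {1} -> media (id 2, lev 1), bob (id 3, lev 1), home (id 5, lev 1).
Iteration 2: lev < 1 fails for all current rows; recursion stops.
SUM(lev) = 0 + 1 + 1 + 1 = 3.

3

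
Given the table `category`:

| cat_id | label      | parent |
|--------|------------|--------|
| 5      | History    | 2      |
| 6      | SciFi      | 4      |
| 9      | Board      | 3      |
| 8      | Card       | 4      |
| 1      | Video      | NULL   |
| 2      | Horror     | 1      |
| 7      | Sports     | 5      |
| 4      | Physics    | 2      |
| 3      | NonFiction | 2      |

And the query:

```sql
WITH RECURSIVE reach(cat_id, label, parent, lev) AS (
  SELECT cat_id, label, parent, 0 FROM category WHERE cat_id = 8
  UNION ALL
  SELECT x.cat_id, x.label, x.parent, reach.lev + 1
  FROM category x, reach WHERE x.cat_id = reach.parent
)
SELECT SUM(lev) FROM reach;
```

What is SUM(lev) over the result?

6

Base: cat_id=8 (Card), parent=4, lev 0.
Iteration 1: join on cat_id=4 -> Physics (id 4, parent=2, lev 1).
Iteration 2: join on cat_id=2 -> Horror (id 2, parent=1, lev 2).
Iteration 3: join on cat_id=1 -> Video (id 1, parent=NULL, lev 3).
Iteration 4: parent is NULL; no match; recursion stops.
SUM(lev) = 0 + 1 + 2 + 3 = 6.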